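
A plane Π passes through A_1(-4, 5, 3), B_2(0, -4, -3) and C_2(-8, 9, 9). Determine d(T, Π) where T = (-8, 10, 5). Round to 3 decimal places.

A_1B_2 = (4, -9, -6), A_1C_2 = (-4, 4, 6); a normal to Π is A_1B_2 × A_1C_2 = (-30, 0, -20).
Using A_1: Π has equation -30x - 20z = 60.
n·T − d = (-30)·(-8) + (0)·(10) + (-20)·(5) − 60 = 80; |n| = √1300.
Distance = |80| / √1300 = 80/√1300 ≈ 2.219.

2.219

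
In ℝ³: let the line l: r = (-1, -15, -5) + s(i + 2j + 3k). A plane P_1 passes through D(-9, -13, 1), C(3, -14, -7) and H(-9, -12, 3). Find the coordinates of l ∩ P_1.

DC = (12, -1, -8), DH = (0, 1, 2); a normal to P_1 is DC × DH = (6, -24, 12).
Using D: P_1 has equation 6x - 24y + 12z = 270.
Substitute r = (-1, -15, -5) + t(1, 2, 3) into the plane: 294 + (-6)t = 270, so t = 4.
Intersection: (-1, -15, -5) + 4·(1, 2, 3) = (3, -7, 7).

(3, -7, 7)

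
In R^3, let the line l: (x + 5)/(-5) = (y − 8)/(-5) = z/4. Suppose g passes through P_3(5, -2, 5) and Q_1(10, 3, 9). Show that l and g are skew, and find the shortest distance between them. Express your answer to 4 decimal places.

l has direction (-5, -5, 4) through (-5, 8, 0).
A direction vector for g is Q_1 − P_3 = (5, 5, 4).
Common perpendicular direction n = (-5, -5, 4) × (5, 5, 4) = (-40, 40, 0).
With w = (5, -2, 5) − (-5, 8, 0) = (10, -10, 5), w · n = -800.
Since n ≠ 0 the lines are not parallel, and w · n = -800 ≠ 0 so they do not intersect; hence they are skew.
Distance = |w · n| / |n| = |-800| / √3200 ≈ 14.1421.

14.1421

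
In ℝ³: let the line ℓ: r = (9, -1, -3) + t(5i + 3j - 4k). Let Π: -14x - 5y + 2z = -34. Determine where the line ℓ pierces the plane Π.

Substitute r = (9, -1, -3) + t(5, 3, -4) into the plane: -127 + (-93)t = -34, so t = -1.
Intersection: (9, -1, -3) + (-1)·(5, 3, -4) = (4, -4, 1).

(4, -4, 1)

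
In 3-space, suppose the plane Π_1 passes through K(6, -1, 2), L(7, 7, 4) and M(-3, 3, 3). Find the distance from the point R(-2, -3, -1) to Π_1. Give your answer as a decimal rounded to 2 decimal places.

KL = (1, 8, 2), KM = (-9, 4, 1); a normal to Π_1 is KL × KM = (0, -19, 76).
Using K: Π_1 has equation -19y + 76z = 171.
n·R − d = (0)·(-2) + (-19)·(-3) + (76)·(-1) − 171 = -190; |n| = √6137.
Distance = |-190| / √6137 = 190/√6137 ≈ 2.43.

2.43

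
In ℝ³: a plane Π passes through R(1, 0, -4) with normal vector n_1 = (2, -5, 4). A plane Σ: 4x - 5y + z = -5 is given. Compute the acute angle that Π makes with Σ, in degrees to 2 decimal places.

31.67

Π: n_1·r = n_1·R gives 2x - 5y + 4z = -14.
cos θ = |n₁·n₂| / (|n₁||n₂|) = |37| / (√45 · √42).
θ = arccos(0.85108) ≈ 31.67°.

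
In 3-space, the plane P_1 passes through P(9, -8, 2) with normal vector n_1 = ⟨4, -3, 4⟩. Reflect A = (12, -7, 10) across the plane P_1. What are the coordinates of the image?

P_1: n_1·r = n_1·P gives 4x - 3y + 4z = 68.
λ = (n·A − d)/|n|² = (109 − 68)/41 = 1.
Reflection = A − 2λn = (12, -7, 10) − 2·(4, -3, 4) = (4, -1, 2).

(4, -1, 2)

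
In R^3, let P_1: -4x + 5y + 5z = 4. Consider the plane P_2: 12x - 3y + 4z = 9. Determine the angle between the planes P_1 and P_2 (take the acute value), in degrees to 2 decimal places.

cos θ = |n₁·n₂| / (|n₁||n₂|) = |-43| / (√66 · √169).
θ = arccos(0.40715) ≈ 65.97°.

65.97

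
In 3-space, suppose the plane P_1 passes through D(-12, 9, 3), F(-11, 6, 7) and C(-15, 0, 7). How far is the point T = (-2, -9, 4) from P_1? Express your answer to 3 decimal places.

DF = (1, -3, 4), DC = (-3, -9, 4); a normal to P_1 is DF × DC = (24, -16, -18).
Using D: P_1 has equation 24x - 16y - 18z = -486.
n·T − d = (24)·(-2) + (-16)·(-9) + (-18)·(4) − (-486) = 510; |n| = √1156.
Distance = |510| / √1156 = 510/√1156 ≈ 15.000.

15.000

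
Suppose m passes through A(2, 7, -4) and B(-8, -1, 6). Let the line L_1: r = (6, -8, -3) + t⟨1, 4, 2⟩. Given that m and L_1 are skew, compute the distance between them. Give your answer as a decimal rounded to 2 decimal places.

9.92

A direction vector for m is B − A = (-10, -8, 10).
Common perpendicular direction n = (-10, -8, 10) × (1, 4, 2) = (-56, 30, -32).
With w = (6, -8, -3) − (2, 7, -4) = (4, -15, 1), w · n = -706.
Distance = |w · n| / |n| = |-706| / √5060 ≈ 9.92.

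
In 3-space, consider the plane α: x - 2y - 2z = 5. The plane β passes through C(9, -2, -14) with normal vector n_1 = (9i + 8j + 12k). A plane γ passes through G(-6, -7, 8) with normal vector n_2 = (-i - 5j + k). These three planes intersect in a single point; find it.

β: n_1·r = n_1·C gives 9x + 8y + 12z = -103.
γ: n_2·r = n_2·G gives -x - 5y + z = 49.
Solving the 3×3 linear system x - 2y - 2z = 5, 9x + 8y + 12z = -103, -x - 5y + z = 49 (e.g. by elimination or Cramer's rule, determinant = 184) gives (-7, -8, 2).

(-7, -8, 2)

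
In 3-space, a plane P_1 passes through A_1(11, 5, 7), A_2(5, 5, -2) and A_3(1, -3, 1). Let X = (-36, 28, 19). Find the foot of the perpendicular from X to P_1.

A_1A_2 = (-6, 0, -9), A_1A_3 = (-10, -8, -6); a normal to P_1 is A_1A_2 × A_1A_3 = (-72, 54, 48).
Using A_1: P_1 has equation -72x + 54y + 48z = -186.
Foot = X − λn with λ = (n·X − d)/|n|² = (5016 − (-186))/10404 = 1/2.
Foot = (-36, 28, 19) − (1/2)·(-72, 54, 48) = (0, 1, -5).

(0, 1, -5)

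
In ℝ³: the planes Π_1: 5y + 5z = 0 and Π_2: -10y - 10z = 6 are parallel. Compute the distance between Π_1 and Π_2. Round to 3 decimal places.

Rescale Π_2 by 1/(-2): 5y + 5z = -3. Then distance = |0 − (-3)| / √50 ≈ 0.424.

0.424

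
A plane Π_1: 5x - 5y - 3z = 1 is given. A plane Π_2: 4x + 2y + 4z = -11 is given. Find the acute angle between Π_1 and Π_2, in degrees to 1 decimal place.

cos θ = |n₁·n₂| / (|n₁||n₂|) = |-2| / (√59 · √36).
θ = arccos(0.04340) ≈ 87.5°.

87.5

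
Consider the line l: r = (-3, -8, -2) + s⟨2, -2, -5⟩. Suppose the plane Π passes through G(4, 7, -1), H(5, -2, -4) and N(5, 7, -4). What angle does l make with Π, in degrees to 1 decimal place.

3.2

GH = (1, -9, -3), GN = (1, 0, -3); a normal to Π is GH × GN = (27, 0, 9).
Using G: Π has equation 27x + 9z = 99.
sin θ = |n·v| / (|n||v|) = |9| / (√810 · √33) = 0.05505.
θ ≈ 3.2°.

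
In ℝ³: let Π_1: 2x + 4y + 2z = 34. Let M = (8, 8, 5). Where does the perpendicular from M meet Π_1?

Foot = M − λn with λ = (n·M − d)/|n|² = (58 − 34)/24 = 1.
Foot = (8, 8, 5) − 1·(2, 4, 2) = (6, 4, 3).

(6, 4, 3)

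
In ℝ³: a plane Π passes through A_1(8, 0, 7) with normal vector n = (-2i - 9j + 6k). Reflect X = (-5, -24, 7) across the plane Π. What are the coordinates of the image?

(3, 12, -17)

Π: n·r = n·A_1 gives -2x - 9y + 6z = 26.
λ = (n·X − d)/|n|² = (268 − 26)/121 = 2.
Reflection = X − 2λn = (-5, -24, 7) − 4·(-2, -9, 6) = (3, 12, -17).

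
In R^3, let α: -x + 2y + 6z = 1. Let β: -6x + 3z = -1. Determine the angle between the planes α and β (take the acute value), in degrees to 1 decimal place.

56.0

cos θ = |n₁·n₂| / (|n₁||n₂|) = |24| / (√41 · √45).
θ = arccos(0.55874) ≈ 56.0°.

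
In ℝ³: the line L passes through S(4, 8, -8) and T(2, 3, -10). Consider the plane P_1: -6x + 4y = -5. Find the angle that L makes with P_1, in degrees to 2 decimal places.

11.14

A direction vector for L is T − S = (-2, -5, -2).
sin θ = |n·v| / (|n||v|) = |-8| / (√52 · √33) = 0.19312.
θ ≈ 11.14°.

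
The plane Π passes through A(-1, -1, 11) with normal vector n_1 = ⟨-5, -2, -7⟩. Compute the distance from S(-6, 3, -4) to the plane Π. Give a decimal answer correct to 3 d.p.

13.814

Π: n_1·r = n_1·A gives -5x - 2y - 7z = -70.
n·S − d = (-5)·(-6) + (-2)·(3) + (-7)·(-4) − (-70) = 122; |n| = √78.
Distance = |122| / √78 = 122/√78 ≈ 13.814.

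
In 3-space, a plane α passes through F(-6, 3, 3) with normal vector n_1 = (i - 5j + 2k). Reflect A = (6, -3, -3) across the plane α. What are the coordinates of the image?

(4, 7, -7)

α: n_1·r = n_1·F gives x - 5y + 2z = -15.
λ = (n·A − d)/|n|² = (15 − (-15))/30 = 1.
Reflection = A − 2λn = (6, -3, -3) − 2·(1, -5, 2) = (4, 7, -7).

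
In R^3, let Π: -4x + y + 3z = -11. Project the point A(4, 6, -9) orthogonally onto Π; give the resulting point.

Foot = A − λn with λ = (n·A − d)/|n|² = (-37 − (-11))/26 = -1.
Foot = (4, 6, -9) − (-1)·(-4, 1, 3) = (0, 7, -6).

(0, 7, -6)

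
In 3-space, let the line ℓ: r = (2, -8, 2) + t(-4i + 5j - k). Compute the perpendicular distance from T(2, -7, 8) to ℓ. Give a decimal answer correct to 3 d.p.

Taking (2, -8, 2) on ℓ with direction v = (-4, 5, -1): w = T − (2, -8, 2) = (0, 1, 6), and w × v = (-31, -24, 4).
Distance = |w × v| / |v| = √1553 / √42 ≈ 6.081.

6.081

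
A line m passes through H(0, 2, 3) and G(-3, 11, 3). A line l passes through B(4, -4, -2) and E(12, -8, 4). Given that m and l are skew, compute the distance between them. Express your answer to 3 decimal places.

A direction vector for m is G − H = (-3, 9, 0).
A direction vector for l is E − B = (8, -4, 6).
Common perpendicular direction n = (-3, 9, 0) × (8, -4, 6) = (54, 18, -60).
With w = (4, -4, -2) − (0, 2, 3) = (4, -6, -5), w · n = 408.
Distance = |w · n| / |n| = |408| / √6840 ≈ 4.933.

4.933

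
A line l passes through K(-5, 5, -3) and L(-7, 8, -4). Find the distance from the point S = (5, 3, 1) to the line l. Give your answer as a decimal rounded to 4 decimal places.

A direction vector for l is L − K = (-2, 3, -1).
Taking (-5, 5, -3) on l with direction v = (-2, 3, -1): w = S − (-5, 5, -3) = (10, -2, 4), and w × v = (-10, 2, 26).
Distance = |w × v| / |v| = √780 / √14 ≈ 7.4642.

7.4642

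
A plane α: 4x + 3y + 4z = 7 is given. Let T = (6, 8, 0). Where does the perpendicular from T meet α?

Foot = T − λn with λ = (n·T − d)/|n|² = (48 − 7)/41 = 1.
Foot = (6, 8, 0) − 1·(4, 3, 4) = (2, 5, -4).

(2, 5, -4)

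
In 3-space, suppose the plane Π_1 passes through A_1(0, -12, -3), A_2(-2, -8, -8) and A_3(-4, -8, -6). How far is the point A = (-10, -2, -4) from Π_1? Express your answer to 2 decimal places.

2.89

A_1A_2 = (-2, 4, -5), A_1A_3 = (-4, 4, -3); a normal to Π_1 is A_1A_2 × A_1A_3 = (8, 14, 8).
Using A_1: Π_1 has equation 8x + 14y + 8z = -192.
n·A − d = (8)·(-10) + (14)·(-2) + (8)·(-4) − (-192) = 52; |n| = √324.
Distance = |52| / √324 = 52/√324 ≈ 2.89.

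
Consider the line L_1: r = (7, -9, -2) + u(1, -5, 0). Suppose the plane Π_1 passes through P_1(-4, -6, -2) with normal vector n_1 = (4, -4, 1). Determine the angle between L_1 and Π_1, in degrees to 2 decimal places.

55.02

Π_1: n_1·r = n_1·P_1 gives 4x - 4y + z = 6.
sin θ = |n·v| / (|n||v|) = |24| / (√33 · √26) = 0.81935.
θ ≈ 55.02°.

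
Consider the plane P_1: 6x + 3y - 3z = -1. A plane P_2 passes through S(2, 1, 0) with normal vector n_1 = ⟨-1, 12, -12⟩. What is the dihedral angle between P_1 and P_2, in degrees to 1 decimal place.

58.1

P_2: n_1·r = n_1·S gives -x + 12y - 12z = 10.
cos θ = |n₁·n₂| / (|n₁||n₂|) = |66| / (√54 · √289).
θ = arccos(0.52832) ≈ 58.1°.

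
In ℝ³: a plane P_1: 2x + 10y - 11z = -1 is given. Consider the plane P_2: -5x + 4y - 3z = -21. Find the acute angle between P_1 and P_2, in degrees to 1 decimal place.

cos θ = |n₁·n₂| / (|n₁||n₂|) = |63| / (√225 · √50).
θ = arccos(0.59397) ≈ 53.6°.

53.6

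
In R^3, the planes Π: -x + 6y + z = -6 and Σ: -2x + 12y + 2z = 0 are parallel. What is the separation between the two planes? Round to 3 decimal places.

Rescale Σ by 1/2: -x + 6y + z = 0. Then distance = |-6 − 0| / √38 ≈ 0.973.

0.973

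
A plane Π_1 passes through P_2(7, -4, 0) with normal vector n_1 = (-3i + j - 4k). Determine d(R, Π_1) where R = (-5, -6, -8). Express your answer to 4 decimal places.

Π_1: n_1·r = n_1·P_2 gives -3x + y - 4z = -25.
n·R − d = (-3)·(-5) + (1)·(-6) + (-4)·(-8) − (-25) = 66; |n| = √26.
Distance = |66| / √26 = 66/√26 ≈ 12.9437.

12.9437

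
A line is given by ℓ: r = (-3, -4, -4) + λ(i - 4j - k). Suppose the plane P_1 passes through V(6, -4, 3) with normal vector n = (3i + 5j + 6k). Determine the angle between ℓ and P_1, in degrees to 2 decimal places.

P_1: n·r = n·V gives 3x + 5y + 6z = 16.
sin θ = |n·v| / (|n||v|) = |-23| / (√70 · √18) = 0.64795.
θ ≈ 40.39°.

40.39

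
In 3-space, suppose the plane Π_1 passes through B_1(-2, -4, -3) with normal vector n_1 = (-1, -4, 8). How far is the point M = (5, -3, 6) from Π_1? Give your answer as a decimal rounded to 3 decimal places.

Π_1: n_1·r = n_1·B_1 gives -x - 4y + 8z = -6.
n·M − d = (-1)·(5) + (-4)·(-3) + (8)·(6) − (-6) = 61; |n| = √81.
Distance = |61| / √81 = 61/√81 ≈ 6.778.

6.778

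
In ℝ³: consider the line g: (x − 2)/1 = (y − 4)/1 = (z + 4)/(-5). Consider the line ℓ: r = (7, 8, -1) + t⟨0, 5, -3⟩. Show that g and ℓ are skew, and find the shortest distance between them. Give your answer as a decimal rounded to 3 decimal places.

g has direction (1, 1, -5) through (2, 4, -4).
Common perpendicular direction n = (1, 1, -5) × (0, 5, -3) = (22, 3, 5).
With w = (7, 8, -1) − (2, 4, -4) = (5, 4, 3), w · n = 137.
Since n ≠ 0 the lines are not parallel, and w · n = 137 ≠ 0 so they do not intersect; hence they are skew.
Distance = |w · n| / |n| = |137| / √518 ≈ 6.019.

6.019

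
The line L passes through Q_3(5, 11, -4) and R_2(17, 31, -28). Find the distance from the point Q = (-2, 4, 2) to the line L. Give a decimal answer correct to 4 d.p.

A direction vector for L is R_2 − Q_3 = (12, 20, -24).
Taking (5, 11, -4) on L with direction v = (12, 20, -24): w = Q − (5, 11, -4) = (-7, -7, 6), and w × v = (48, -96, -56).
Distance = |w × v| / |v| = √14656 / √1120 ≈ 3.6174.

3.6174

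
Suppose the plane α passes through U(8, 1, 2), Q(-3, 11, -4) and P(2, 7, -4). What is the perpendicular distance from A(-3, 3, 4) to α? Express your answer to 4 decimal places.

UQ = (-11, 10, -6), UP = (-6, 6, -6); a normal to α is UQ × UP = (-24, -30, -6).
Using U: α has equation -24x - 30y - 6z = -234.
n·A − d = (-24)·(-3) + (-30)·(3) + (-6)·(4) − (-234) = 192; |n| = √1512.
Distance = |192| / √1512 = 192/√1512 ≈ 4.9377.

4.9377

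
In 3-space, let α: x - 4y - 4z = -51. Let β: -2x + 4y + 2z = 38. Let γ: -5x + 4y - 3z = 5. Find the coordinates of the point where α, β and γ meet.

(1, 7, 6)

Solving the 3×3 linear system x - 4y - 4z = -51, -2x + 4y + 2z = 38, -5x + 4y - 3z = 5 (e.g. by elimination or Cramer's rule, determinant = -4) gives (1, 7, 6).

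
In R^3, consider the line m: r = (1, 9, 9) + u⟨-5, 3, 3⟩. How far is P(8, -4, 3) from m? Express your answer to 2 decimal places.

7.56

Taking (1, 9, 9) on m with direction v = (-5, 3, 3): w = P − (1, 9, 9) = (7, -13, -6), and w × v = (-21, 9, -44).
Distance = |w × v| / |v| = √2458 / √43 ≈ 7.56.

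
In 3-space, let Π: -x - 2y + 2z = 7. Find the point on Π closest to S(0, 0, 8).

(1, 2, 6)

Foot = S − λn with λ = (n·S − d)/|n|² = (16 − 7)/9 = 1.
Foot = (0, 0, 8) − 1·(-1, -2, 2) = (1, 2, 6).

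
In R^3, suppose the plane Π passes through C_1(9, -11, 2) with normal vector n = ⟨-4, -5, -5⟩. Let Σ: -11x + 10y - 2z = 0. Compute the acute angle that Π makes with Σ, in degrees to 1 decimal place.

88.1

Π: n·r = n·C_1 gives -4x - 5y - 5z = 9.
cos θ = |n₁·n₂| / (|n₁||n₂|) = |4| / (√66 · √225).
θ = arccos(0.03282) ≈ 88.1°.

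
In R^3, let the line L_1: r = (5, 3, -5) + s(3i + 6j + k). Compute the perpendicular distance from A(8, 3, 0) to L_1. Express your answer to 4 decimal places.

5.4534

Taking (5, 3, -5) on L_1 with direction v = (3, 6, 1): w = A − (5, 3, -5) = (3, 0, 5), and w × v = (-30, 12, 18).
Distance = |w × v| / |v| = √1368 / √46 ≈ 5.4534.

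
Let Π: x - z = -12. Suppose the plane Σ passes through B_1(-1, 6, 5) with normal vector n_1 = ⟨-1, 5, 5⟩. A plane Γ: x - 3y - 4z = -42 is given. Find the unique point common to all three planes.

(-6, 4, 6)

Σ: n_1·r = n_1·B_1 gives -x + 5y + 5z = 56.
Solving the 3×3 linear system x - z = -12, -x + 5y + 5z = 56, x - 3y - 4z = -42 (e.g. by elimination or Cramer's rule, determinant = -3) gives (-6, 4, 6).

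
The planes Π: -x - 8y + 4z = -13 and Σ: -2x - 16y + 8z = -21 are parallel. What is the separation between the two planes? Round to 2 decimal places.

0.28

Rescale Σ by 1/2: -x - 8y + 4z = -21/2. Then distance = |-13 − (-21/2)| / √81 ≈ 0.28.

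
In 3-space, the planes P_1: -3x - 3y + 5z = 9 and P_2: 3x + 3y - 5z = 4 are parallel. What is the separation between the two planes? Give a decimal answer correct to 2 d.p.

1.98

Rescale P_2 by 1/(-1): -3x - 3y + 5z = -4. Then distance = |9 − (-4)| / √43 ≈ 1.98.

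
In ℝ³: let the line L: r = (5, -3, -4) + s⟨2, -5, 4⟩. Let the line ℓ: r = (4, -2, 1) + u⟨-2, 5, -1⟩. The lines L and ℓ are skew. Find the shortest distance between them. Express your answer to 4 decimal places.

Common perpendicular direction n = (2, -5, 4) × (-2, 5, -1) = (-15, -6, 0).
With w = (4, -2, 1) − (5, -3, -4) = (-1, 1, 5), w · n = 9.
Distance = |w · n| / |n| = |9| / √261 ≈ 0.5571.

0.5571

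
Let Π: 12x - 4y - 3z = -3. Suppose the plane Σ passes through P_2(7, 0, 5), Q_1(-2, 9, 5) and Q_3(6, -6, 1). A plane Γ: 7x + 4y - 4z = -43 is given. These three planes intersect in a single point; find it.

P_2Q_1 = (-9, 9, 0), P_2Q_3 = (-1, -6, -4); a normal to Σ is P_2Q_1 × P_2Q_3 = (-36, -36, 63).
Using P_2: Σ has equation -36x - 36y + 63z = 63.
Solving the 3×3 linear system 12x - 4y - 3z = -3, -36x - 36y + 63z = 63, 7x + 4y - 4z = -43 (e.g. by elimination or Cramer's rule, determinant = -2808) gives (-5, -9, -7).

(-5, -9, -7)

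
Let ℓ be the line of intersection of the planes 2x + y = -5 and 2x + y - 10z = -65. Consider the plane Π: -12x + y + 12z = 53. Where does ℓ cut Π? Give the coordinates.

(1, -7, 6)

Direction of ℓ: (2, 1, 0) × (2, 1, -10) = (-10, 20, 0).
A point on ℓ: solving the two plane equations with x = -1 gives (-1, -3, 6).
Substitute r = (-1, -3, 6) + t(-10, 20, 0) into the plane: 81 + 140t = 53, so t = -1/5.
Intersection: (-1, -3, 6) + (-1/5)·(-10, 20, 0) = (1, -7, 6).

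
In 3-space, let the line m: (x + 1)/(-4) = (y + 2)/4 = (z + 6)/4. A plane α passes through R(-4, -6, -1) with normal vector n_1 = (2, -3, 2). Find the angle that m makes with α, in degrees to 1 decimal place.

24.8

m has direction (-4, 4, 4) through (-1, -2, -6).
α: n_1·r = n_1·R gives 2x - 3y + 2z = 8.
sin θ = |n·v| / (|n||v|) = |-12| / (√17 · √48) = 0.42008.
θ ≈ 24.8°.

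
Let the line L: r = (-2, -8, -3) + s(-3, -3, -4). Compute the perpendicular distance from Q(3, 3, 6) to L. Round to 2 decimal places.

4.41

Taking (-2, -8, -3) on L with direction v = (-3, -3, -4): w = Q − (-2, -8, -3) = (5, 11, 9), and w × v = (-17, -7, 18).
Distance = |w × v| / |v| = √662 / √34 ≈ 4.41.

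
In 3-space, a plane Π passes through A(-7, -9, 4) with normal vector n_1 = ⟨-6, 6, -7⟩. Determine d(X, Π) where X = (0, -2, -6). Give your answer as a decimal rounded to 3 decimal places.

6.364

Π: n_1·r = n_1·A gives -6x + 6y - 7z = -40.
n·X − d = (-6)·(0) + (6)·(-2) + (-7)·(-6) − (-40) = 70; |n| = √121.
Distance = |70| / √121 = 70/√121 ≈ 6.364.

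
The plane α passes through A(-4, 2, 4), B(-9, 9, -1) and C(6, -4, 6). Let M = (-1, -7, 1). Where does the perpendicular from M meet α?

AB = (-5, 7, -5), AC = (10, -6, 2); a normal to α is AB × AC = (-16, -40, -40).
Using A: α has equation -16x - 40y - 40z = -176.
Foot = M − λn with λ = (n·M − d)/|n|² = (256 − (-176))/3456 = 1/8.
Foot = (-1, -7, 1) − (1/8)·(-16, -40, -40) = (1, -2, 6).

(1, -2, 6)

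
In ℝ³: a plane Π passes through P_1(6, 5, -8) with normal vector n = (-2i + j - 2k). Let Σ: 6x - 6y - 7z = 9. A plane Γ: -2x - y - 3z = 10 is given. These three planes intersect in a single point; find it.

(-1, 1, -3)

Π: n·r = n·P_1 gives -2x + y - 2z = 9.
Solving the 3×3 linear system -2x + y - 2z = 9, 6x - 6y - 7z = 9, -2x - y - 3z = 10 (e.g. by elimination or Cramer's rule, determinant = 46) gives (-1, 1, -3).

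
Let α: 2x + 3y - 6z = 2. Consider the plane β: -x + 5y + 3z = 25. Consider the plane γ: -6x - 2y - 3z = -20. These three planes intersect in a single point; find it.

(1, 4, 2)

Solving the 3×3 linear system 2x + 3y - 6z = 2, -x + 5y + 3z = 25, -6x - 2y - 3z = -20 (e.g. by elimination or Cramer's rule, determinant = -273) gives (1, 4, 2).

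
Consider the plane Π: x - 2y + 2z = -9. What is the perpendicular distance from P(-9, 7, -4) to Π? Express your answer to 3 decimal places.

n·P − d = (1)·(-9) + (-2)·(7) + (2)·(-4) − (-9) = -22; |n| = √9.
Distance = |-22| / √9 = 22/√9 ≈ 7.333.

7.333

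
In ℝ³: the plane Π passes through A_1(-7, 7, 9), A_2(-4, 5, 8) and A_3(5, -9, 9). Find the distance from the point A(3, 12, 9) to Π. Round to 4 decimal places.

A_1A_2 = (3, -2, -1), A_1A_3 = (12, -16, 0); a normal to Π is A_1A_2 × A_1A_3 = (-16, -12, -24).
Using A_1: Π has equation -16x - 12y - 24z = -188.
n·A − d = (-16)·(3) + (-12)·(12) + (-24)·(9) − (-188) = -220; |n| = √976.
Distance = |-220| / √976 = 220/√976 ≈ 7.0420.

7.0420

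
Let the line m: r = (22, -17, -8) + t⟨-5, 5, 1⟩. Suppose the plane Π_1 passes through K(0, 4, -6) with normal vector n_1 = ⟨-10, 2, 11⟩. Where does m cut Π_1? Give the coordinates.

Π_1: n_1·r = n_1·K gives -10x + 2y + 11z = -58.
Substitute r = (22, -17, -8) + t(-5, 5, 1) into the plane: -342 + 71t = -58, so t = 4.
Intersection: (22, -17, -8) + 4·(-5, 5, 1) = (2, 3, -4).

(2, 3, -4)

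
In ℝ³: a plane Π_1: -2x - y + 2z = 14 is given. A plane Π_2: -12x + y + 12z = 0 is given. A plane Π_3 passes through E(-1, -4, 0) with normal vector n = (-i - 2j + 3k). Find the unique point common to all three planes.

(-9, -12, -8)

Π_3: n·r = n·E gives -x - 2y + 3z = 9.
Solving the 3×3 linear system -2x - y + 2z = 14, -12x + y + 12z = 0, -x - 2y + 3z = 9 (e.g. by elimination or Cramer's rule, determinant = -28) gives (-9, -12, -8).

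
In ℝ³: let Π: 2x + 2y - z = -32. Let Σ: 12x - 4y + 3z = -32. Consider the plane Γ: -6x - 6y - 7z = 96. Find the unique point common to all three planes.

Solving the 3×3 linear system 2x + 2y - z = -32, 12x - 4y + 3z = -32, -6x - 6y - 7z = 96 (e.g. by elimination or Cramer's rule, determinant = 320) gives (-6, -10, 0).

(-6, -10, 0)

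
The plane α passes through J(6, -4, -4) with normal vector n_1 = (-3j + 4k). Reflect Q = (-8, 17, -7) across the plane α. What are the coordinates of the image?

(-8, -1, 17)

α: n_1·r = n_1·J gives -3y + 4z = -4.
λ = (n·Q − d)/|n|² = (-79 − (-4))/25 = -3.
Reflection = Q − 2λn = (-8, 17, -7) − (-6)·(0, -3, 4) = (-8, -1, 17).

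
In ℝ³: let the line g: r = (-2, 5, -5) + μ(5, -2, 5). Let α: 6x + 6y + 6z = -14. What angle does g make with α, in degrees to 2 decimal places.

38.94

sin θ = |n·v| / (|n||v|) = |48| / (√108 · √54) = 0.62854.
θ ≈ 38.94°.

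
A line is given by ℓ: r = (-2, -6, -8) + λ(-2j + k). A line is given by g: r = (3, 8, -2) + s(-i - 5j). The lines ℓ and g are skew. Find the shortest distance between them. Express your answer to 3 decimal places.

0.183

Common perpendicular direction n = (0, -2, 1) × (-1, -5, 0) = (5, -1, -2).
With w = (3, 8, -2) − (-2, -6, -8) = (5, 14, 6), w · n = -1.
Distance = |w · n| / |n| = |-1| / √30 ≈ 0.183.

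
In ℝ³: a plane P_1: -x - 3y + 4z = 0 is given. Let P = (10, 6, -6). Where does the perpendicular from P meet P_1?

(8, 0, 2)

Foot = P − λn with λ = (n·P − d)/|n|² = (-52 − 0)/26 = -2.
Foot = (10, 6, -6) − (-2)·(-1, -3, 4) = (8, 0, 2).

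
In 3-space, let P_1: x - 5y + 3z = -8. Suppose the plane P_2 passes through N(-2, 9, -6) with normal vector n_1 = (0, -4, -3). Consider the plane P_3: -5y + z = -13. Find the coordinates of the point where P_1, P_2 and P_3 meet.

P_2: n_1·r = n_1·N gives -4y - 3z = -18.
Solving the 3×3 linear system x - 5y + 3z = -8, -4y - 3z = -18, -5y + z = -13 (e.g. by elimination or Cramer's rule, determinant = -19) gives (1, 3, 2).

(1, 3, 2)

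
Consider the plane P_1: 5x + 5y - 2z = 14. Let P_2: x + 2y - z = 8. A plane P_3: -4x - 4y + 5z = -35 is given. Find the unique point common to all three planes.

(-1, 1, -7)

Solving the 3×3 linear system 5x + 5y - 2z = 14, x + 2y - z = 8, -4x - 4y + 5z = -35 (e.g. by elimination or Cramer's rule, determinant = 17) gives (-1, 1, -7).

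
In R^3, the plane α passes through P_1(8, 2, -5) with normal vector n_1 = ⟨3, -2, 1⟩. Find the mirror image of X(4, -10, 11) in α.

(-8, -2, 7)

α: n_1·r = n_1·P_1 gives 3x - 2y + z = 15.
λ = (n·X − d)/|n|² = (43 − 15)/14 = 2.
Reflection = X − 2λn = (4, -10, 11) − 4·(3, -2, 1) = (-8, -2, 7).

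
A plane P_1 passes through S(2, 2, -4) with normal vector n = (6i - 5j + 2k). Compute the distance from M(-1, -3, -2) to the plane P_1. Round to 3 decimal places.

1.364

P_1: n·r = n·S gives 6x - 5y + 2z = -6.
n·M − d = (6)·(-1) + (-5)·(-3) + (2)·(-2) − (-6) = 11; |n| = √65.
Distance = |11| / √65 = 11/√65 ≈ 1.364.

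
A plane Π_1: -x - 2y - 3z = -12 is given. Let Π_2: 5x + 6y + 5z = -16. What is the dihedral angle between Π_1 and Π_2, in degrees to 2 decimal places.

cos θ = |n₁·n₂| / (|n₁||n₂|) = |-32| / (√14 · √86).
θ = arccos(0.92222) ≈ 22.75°.

22.75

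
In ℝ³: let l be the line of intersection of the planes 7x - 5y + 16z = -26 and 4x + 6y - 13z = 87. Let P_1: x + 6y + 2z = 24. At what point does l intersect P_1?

Direction of l: (7, -5, 16) × (4, 6, -13) = (-31, 155, 62).
A point on l: solving the two plane equations with x = 8 gives (8, -6, -7).
Substitute r = (8, -6, -7) + t(-31, 155, 62) into the plane: -42 + 1023t = 24, so t = 2/31.
Intersection: (8, -6, -7) + (2/31)·(-31, 155, 62) = (6, 4, -3).

(6, 4, -3)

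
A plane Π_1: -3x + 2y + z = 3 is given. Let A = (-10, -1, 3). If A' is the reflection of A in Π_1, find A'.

(2, -9, -1)

λ = (n·A − d)/|n|² = (31 − 3)/14 = 2.
Reflection = A − 2λn = (-10, -1, 3) − 4·(-3, 2, 1) = (2, -9, -1).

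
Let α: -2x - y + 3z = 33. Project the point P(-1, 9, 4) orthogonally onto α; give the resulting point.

Foot = P − λn with λ = (n·P − d)/|n|² = (5 − 33)/14 = -2.
Foot = (-1, 9, 4) − (-2)·(-2, -1, 3) = (-5, 7, 10).

(-5, 7, 10)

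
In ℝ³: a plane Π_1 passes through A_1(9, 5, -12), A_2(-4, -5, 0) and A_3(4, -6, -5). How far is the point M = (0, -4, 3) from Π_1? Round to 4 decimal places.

4.8107

A_1A_2 = (-13, -10, 12), A_1A_3 = (-5, -11, 7); a normal to Π_1 is A_1A_2 × A_1A_3 = (62, 31, 93).
Using A_1: Π_1 has equation 62x + 31y + 93z = -403.
n·M − d = (62)·(0) + (31)·(-4) + (93)·(3) − (-403) = 558; |n| = √13454.
Distance = |558| / √13454 = 558/√13454 ≈ 4.8107.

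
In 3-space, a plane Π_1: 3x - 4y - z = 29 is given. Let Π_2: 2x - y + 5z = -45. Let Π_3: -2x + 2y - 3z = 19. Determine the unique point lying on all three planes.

(-4, -8, -9)

Solving the 3×3 linear system 3x - 4y - z = 29, 2x - y + 5z = -45, -2x + 2y - 3z = 19 (e.g. by elimination or Cramer's rule, determinant = -7) gives (-4, -8, -9).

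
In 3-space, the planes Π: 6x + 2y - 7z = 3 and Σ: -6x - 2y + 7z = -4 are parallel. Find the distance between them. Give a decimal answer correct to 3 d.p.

0.106

Rescale Σ by 1/(-1): 6x + 2y - 7z = 4. Then distance = |3 − 4| / √89 ≈ 0.106.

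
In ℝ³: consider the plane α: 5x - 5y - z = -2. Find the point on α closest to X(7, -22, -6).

Foot = X − λn with λ = (n·X − d)/|n|² = (151 − (-2))/51 = 3.
Foot = (7, -22, -6) − 3·(5, -5, -1) = (-8, -7, -3).

(-8, -7, -3)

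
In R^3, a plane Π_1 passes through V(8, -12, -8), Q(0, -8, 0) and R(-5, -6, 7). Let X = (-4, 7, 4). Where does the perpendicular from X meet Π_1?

(-10, -1, 2)

VQ = (-8, 4, 8), VR = (-13, 6, 15); a normal to Π_1 is VQ × VR = (12, 16, 4).
Using V: Π_1 has equation 12x + 16y + 4z = -128.
Foot = X − λn with λ = (n·X − d)/|n|² = (80 − (-128))/416 = 1/2.
Foot = (-4, 7, 4) − (1/2)·(12, 16, 4) = (-10, -1, 2).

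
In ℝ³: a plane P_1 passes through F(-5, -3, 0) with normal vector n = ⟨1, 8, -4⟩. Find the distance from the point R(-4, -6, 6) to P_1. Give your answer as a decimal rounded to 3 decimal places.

5.222

P_1: n·r = n·F gives x + 8y - 4z = -29.
n·R − d = (1)·(-4) + (8)·(-6) + (-4)·(6) − (-29) = -47; |n| = √81.
Distance = |-47| / √81 = 47/√81 ≈ 5.222.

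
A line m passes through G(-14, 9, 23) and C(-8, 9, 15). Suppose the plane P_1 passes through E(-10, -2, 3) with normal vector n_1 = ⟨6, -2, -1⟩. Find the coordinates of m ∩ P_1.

A direction vector for m is C − G = (6, 0, -8).
P_1: n_1·r = n_1·E gives 6x - 2y - z = -59.
Substitute r = (-14, 9, 23) + t(6, 0, -8) into the plane: -125 + 44t = -59, so t = 3/2.
Intersection: (-14, 9, 23) + (3/2)·(6, 0, -8) = (-5, 9, 11).

(-5, 9, 11)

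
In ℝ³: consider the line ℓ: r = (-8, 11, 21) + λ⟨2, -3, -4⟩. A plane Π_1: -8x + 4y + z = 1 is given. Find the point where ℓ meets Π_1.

(0, -1, 5)

Substitute r = (-8, 11, 21) + t(2, -3, -4) into the plane: 129 + (-32)t = 1, so t = 4.
Intersection: (-8, 11, 21) + 4·(2, -3, -4) = (0, -1, 5).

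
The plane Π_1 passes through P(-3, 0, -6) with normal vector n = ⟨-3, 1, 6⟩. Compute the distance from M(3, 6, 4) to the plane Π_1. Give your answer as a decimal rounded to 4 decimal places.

Π_1: n·r = n·P gives -3x + y + 6z = -27.
n·M − d = (-3)·(3) + (1)·(6) + (6)·(4) − (-27) = 48; |n| = √46.
Distance = |48| / √46 = 48/√46 ≈ 7.0772.

7.0772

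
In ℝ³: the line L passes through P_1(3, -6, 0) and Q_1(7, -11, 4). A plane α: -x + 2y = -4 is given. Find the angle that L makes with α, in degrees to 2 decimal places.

A direction vector for L is Q_1 − P_1 = (4, -5, 4).
sin θ = |n·v| / (|n||v|) = |-14| / (√5 · √57) = 0.82929.
θ ≈ 56.03°.

56.03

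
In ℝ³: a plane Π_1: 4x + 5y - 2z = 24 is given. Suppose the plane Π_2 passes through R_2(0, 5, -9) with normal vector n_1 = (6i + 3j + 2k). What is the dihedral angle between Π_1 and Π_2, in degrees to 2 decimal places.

Π_2: n_1·r = n_1·R_2 gives 6x + 3y + 2z = -3.
cos θ = |n₁·n₂| / (|n₁||n₂|) = |35| / (√45 · √49).
θ = arccos(0.74536) ≈ 41.81°.

41.81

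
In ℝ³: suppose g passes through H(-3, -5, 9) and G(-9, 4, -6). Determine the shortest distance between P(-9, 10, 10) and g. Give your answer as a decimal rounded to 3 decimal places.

A direction vector for g is G − H = (-6, 9, -15).
Taking (-3, -5, 9) on g with direction v = (-6, 9, -15): w = P − (-3, -5, 9) = (-6, 15, 1), and w × v = (-234, -96, 36).
Distance = |w × v| / |v| = √65268 / √342 ≈ 13.815.

13.815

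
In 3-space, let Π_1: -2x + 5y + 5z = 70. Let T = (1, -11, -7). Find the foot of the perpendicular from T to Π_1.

(-5, 4, 8)

Foot = T − λn with λ = (n·T − d)/|n|² = (-92 − 70)/54 = -3.
Foot = (1, -11, -7) − (-3)·(-2, 5, 5) = (-5, 4, 8).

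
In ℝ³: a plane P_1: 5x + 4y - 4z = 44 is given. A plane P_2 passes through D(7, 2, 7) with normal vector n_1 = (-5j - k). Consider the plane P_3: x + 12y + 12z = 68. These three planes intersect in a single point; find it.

(8, 3, 2)

P_2: n_1·r = n_1·D gives -5y - z = -17.
Solving the 3×3 linear system 5x + 4y - 4z = 44, -5y - z = -17, x + 12y + 12z = 68 (e.g. by elimination or Cramer's rule, determinant = -264) gives (8, 3, 2).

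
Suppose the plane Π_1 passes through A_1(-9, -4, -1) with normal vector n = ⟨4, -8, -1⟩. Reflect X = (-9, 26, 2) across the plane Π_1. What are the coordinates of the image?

Π_1: n·r = n·A_1 gives 4x - 8y - z = -3.
λ = (n·X − d)/|n|² = (-246 − (-3))/81 = -3.
Reflection = X − 2λn = (-9, 26, 2) − (-6)·(4, -8, -1) = (15, -22, -4).

(15, -22, -4)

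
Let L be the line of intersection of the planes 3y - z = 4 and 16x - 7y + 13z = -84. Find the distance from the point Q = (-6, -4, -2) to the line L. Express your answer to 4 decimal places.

5.3719

Direction of L: (0, 3, -1) × (16, -7, 13) = (32, -16, -48).
A point on L: solving the two plane equations with x = -2 gives (-2, 0, -4).
Taking (-2, 0, -4) on L with direction v = (32, -16, -48): w = Q − (-2, 0, -4) = (-4, -4, 2), and w × v = (224, -128, 192).
Distance = |w × v| / |v| = √103424 / √3584 ≈ 5.3719.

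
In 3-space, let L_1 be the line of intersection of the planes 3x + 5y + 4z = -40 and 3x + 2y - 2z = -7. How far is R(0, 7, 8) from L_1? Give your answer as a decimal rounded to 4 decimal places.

15.8920

Direction of L_1: (3, 5, 4) × (3, 2, -2) = (-18, 18, -9).
A point on L_1: solving the two plane equations with x = -1 gives (-1, -5, -3).
Taking (-1, -5, -3) on L_1 with direction v = (-18, 18, -9): w = R − (-1, -5, -3) = (1, 12, 11), and w × v = (-306, -189, 234).
Distance = |w × v| / |v| = √184113 / √729 ≈ 15.8920.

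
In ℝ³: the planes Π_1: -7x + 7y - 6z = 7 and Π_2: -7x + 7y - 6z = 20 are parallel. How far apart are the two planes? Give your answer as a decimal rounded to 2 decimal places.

Same normal n = (-7, 7, -6) with |n| = √134; distance = |7 − 20| / |n| = 13/√134 ≈ 1.12.

1.12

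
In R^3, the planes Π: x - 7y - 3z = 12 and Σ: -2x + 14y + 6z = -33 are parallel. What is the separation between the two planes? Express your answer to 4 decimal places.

Rescale Σ by 1/(-2): x - 7y - 3z = 33/2. Then distance = |12 − (33/2)| / √59 ≈ 0.5859.

0.5859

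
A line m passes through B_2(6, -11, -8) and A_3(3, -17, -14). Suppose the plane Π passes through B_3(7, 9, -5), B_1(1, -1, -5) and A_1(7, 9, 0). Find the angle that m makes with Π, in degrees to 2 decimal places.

A direction vector for m is A_3 − B_2 = (-3, -6, -6).
B_3B_1 = (-6, -10, 0), B_3A_1 = (0, 0, 5); a normal to Π is B_3B_1 × B_3A_1 = (-50, 30, 0).
Using B_3: Π has equation -50x + 30y = -80.
sin θ = |n·v| / (|n||v|) = |-30| / (√3400 · √81) = 0.05717.
θ ≈ 3.28°.

3.28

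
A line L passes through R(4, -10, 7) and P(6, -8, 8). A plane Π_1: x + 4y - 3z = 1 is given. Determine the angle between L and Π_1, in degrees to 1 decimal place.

27.2

A direction vector for L is P − R = (2, 2, 1).
sin θ = |n·v| / (|n||v|) = |7| / (√26 · √9) = 0.45760.
θ ≈ 27.2°.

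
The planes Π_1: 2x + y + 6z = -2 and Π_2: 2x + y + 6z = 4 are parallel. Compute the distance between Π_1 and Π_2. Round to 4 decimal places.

0.9370

Same normal n = (2, 1, 6) with |n| = √41; distance = |-2 − 4| / |n| = 6/√41 ≈ 0.9370.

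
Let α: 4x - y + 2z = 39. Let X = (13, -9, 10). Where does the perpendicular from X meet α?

(5, -7, 6)

Foot = X − λn with λ = (n·X − d)/|n|² = (81 − 39)/21 = 2.
Foot = (13, -9, 10) − 2·(4, -1, 2) = (5, -7, 6).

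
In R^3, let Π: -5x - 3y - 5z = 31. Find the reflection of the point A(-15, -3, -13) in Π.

(5, 9, 7)

λ = (n·A − d)/|n|² = (149 − 31)/59 = 2.
Reflection = A − 2λn = (-15, -3, -13) − 4·(-5, -3, -5) = (5, 9, 7).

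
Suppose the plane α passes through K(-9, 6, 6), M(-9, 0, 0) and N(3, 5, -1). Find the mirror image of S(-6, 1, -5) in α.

(-4, -3, -1)

KM = (0, -6, -6), KN = (12, -1, -7); a normal to α is KM × KN = (36, -72, 72).
Using K: α has equation 36x - 72y + 72z = -324.
λ = (n·S − d)/|n|² = (-648 − (-324))/11664 = -1/36.
Reflection = S − 2λn = (-6, 1, -5) − (-1/18)·(36, -72, 72) = (-4, -3, -1).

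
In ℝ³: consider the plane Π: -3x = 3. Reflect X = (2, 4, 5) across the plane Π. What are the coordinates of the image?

λ = (n·X − d)/|n|² = (-6 − 3)/9 = -1.
Reflection = X − 2λn = (2, 4, 5) − (-2)·(-3, 0, 0) = (-4, 4, 5).

(-4, 4, 5)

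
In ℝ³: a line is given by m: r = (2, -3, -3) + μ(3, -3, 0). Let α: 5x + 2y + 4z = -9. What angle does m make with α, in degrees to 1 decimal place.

18.4

sin θ = |n·v| / (|n||v|) = |9| / (√45 · √18) = 0.31623.
θ ≈ 18.4°.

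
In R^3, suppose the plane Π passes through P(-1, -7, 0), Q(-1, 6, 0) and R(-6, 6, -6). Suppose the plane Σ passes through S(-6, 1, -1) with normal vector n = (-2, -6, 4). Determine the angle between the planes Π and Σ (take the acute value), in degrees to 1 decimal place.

56.8

PQ = (0, 13, 0), PR = (-5, 13, -6); a normal to Π is PQ × PR = (-78, 0, 65).
Using P: Π has equation -78x + 65z = 78.
Σ: n·r = n·S gives -2x - 6y + 4z = 2.
cos θ = |n₁·n₂| / (|n₁||n₂|) = |416| / (√10309 · √56).
θ = arccos(0.54751) ≈ 56.8°.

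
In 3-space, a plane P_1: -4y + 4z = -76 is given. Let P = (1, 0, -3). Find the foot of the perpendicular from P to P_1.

(1, 8, -11)

Foot = P − λn with λ = (n·P − d)/|n|² = (-12 − (-76))/32 = 2.
Foot = (1, 0, -3) − 2·(0, -4, 4) = (1, 8, -11).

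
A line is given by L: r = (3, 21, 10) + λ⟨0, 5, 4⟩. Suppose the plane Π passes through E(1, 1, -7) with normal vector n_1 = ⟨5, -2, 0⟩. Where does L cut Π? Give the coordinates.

Π: n_1·r = n_1·E gives 5x - 2y = 3.
Substitute r = (3, 21, 10) + t(0, 5, 4) into the plane: -27 + (-10)t = 3, so t = -3.
Intersection: (3, 21, 10) + (-3)·(0, 5, 4) = (3, 6, -2).

(3, 6, -2)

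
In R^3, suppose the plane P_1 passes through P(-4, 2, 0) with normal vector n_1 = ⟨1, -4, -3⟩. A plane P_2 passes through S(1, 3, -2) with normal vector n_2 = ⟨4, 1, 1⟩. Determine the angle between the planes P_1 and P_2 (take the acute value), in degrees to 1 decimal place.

82.0

P_1: n_1·r = n_1·P gives x - 4y - 3z = -12.
P_2: n_2·r = n_2·S gives 4x + y + z = 5.
cos θ = |n₁·n₂| / (|n₁||n₂|) = |-3| / (√26 · √18).
θ = arccos(0.13868) ≈ 82.0°.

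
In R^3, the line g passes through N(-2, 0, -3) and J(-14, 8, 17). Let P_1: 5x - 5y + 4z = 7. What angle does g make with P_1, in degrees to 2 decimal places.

5.73

A direction vector for g is J − N = (-12, 8, 20).
sin θ = |n·v| / (|n||v|) = |-20| / (√66 · √608) = 0.09984.
θ ≈ 5.73°.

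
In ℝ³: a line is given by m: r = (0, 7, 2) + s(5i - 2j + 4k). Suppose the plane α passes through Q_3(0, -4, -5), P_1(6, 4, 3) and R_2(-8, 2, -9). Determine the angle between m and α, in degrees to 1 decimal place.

Q_3P_1 = (6, 8, 8), Q_3R_2 = (-8, 6, -4); a normal to α is Q_3P_1 × Q_3R_2 = (-80, -40, 100).
Using Q_3: α has equation -80x - 40y + 100z = -340.
sin θ = |n·v| / (|n||v|) = |80| / (√18000 · √45) = 0.08889.
θ ≈ 5.1°.

5.1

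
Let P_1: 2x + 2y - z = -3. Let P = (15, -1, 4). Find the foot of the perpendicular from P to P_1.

(9, -7, 7)

Foot = P − λn with λ = (n·P − d)/|n|² = (24 − (-3))/9 = 3.
Foot = (15, -1, 4) − 3·(2, 2, -1) = (9, -7, 7).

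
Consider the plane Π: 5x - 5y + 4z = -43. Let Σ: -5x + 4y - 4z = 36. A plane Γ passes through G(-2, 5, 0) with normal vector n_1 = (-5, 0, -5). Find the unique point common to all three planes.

(0, 7, -2)

Γ: n_1·r = n_1·G gives -5x - 5z = 10.
Solving the 3×3 linear system 5x - 5y + 4z = -43, -5x + 4y - 4z = 36, -5x - 5z = 10 (e.g. by elimination or Cramer's rule, determinant = 5) gives (0, 7, -2).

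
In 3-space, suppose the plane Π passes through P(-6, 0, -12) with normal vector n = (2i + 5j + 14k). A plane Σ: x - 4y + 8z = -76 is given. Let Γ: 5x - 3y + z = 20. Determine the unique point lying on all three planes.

Π: n·r = n·P gives 2x + 5y + 14z = -180.
Solving the 3×3 linear system 2x + 5y + 14z = -180, x - 4y + 8z = -76, 5x - 3y + z = 20 (e.g. by elimination or Cramer's rule, determinant = 473) gives (4, -4, -12).

(4, -4, -12)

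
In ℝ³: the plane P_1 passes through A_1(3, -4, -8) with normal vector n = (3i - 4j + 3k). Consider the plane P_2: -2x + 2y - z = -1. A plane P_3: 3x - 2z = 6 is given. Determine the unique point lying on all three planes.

(4, 5, 3)

P_1: n·r = n·A_1 gives 3x - 4y + 3z = 1.
Solving the 3×3 linear system 3x - 4y + 3z = 1, -2x + 2y - z = -1, 3x - 2z = 6 (e.g. by elimination or Cramer's rule, determinant = -2) gives (4, 5, 3).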